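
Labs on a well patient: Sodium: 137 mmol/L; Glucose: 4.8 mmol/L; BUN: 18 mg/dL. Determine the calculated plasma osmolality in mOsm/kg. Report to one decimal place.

285.2 mOsm/kg

Calculated osmolality = 2·Na + glucose + BUN/2.8
= 2·137 + 4.8 + 18/2.8
= 274 + 4.80 + 6.43
= 285.23 mOsm/kg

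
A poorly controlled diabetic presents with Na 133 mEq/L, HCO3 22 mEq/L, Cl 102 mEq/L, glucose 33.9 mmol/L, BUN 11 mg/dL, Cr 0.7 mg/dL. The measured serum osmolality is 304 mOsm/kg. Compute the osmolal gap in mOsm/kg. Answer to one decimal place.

Calculated osmolality = 2·Na + glucose + BUN/2.8
= 2·133 + 33.9 + 11/2.8
= 266 + 33.90 + 3.93
= 303.83 mOsm/kg ≈ 303.8 mOsm/kg
Osmolar gap = measured − calculated = 304 − 303.8 = 0.2 mOsm/kg

0.2 mOsm/kg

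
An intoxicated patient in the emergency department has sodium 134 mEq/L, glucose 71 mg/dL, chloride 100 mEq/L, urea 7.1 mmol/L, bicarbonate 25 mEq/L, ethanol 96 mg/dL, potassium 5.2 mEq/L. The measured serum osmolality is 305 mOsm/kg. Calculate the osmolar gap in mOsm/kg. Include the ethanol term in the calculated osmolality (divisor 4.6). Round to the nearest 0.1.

Calculated osmolality = 2·Na + glucose/18 + urea + ethanol/4.6
= 2·134 + 71/18 + 7.1 + 96/4.6
= 268 + 3.94 + 7.10 + 20.87
= 299.91 mOsm/kg ≈ 299.9 mOsm/kg
Osmolar gap = measured − calculated = 305 − 299.9 = 5.1 mOsm/kg

5.1 mOsm/kg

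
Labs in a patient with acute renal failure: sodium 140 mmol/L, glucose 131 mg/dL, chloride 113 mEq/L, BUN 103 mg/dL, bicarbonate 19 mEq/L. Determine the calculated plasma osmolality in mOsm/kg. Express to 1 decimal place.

Calculated osmolality = 2·Na + glucose/18 + BUN/2.8
= 2·140 + 131/18 + 103/2.8
= 280 + 7.28 + 36.79
= 324.07 mOsm/kg

324.1 mOsm/kg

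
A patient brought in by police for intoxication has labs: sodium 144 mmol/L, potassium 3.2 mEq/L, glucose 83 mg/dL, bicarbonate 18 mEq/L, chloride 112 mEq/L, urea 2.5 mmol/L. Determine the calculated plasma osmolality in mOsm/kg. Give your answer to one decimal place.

Calculated osmolality = 2·Na + glucose/18 + urea
= 2·144 + 83/18 + 2.5
= 288 + 4.61 + 2.50
= 295.11 mOsm/kg

295.1 mOsm/kg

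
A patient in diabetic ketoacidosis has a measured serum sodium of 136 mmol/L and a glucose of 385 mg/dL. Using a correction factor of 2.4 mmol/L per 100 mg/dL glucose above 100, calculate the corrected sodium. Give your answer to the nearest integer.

Corrected Na = measured Na + 2.4 · (glucose − 100)/100
= 136 + 2.4 · (385 − 100)/100
= 136 + 6.8
= 142.8 mmol/L

143 mmol/L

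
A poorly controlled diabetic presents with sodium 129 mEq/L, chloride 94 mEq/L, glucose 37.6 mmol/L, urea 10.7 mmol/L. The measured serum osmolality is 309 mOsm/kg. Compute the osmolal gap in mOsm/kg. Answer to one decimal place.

Calculated osmolality = 2·Na + glucose + urea
= 2·129 + 37.6 + 10.7
= 258 + 37.60 + 10.70
= 306.3 mOsm/kg ≈ 306.3 mOsm/kg
Osmolar gap = measured − calculated = 309 − 306.3 = 2.7 mOsm/kg

2.7 mOsm/kg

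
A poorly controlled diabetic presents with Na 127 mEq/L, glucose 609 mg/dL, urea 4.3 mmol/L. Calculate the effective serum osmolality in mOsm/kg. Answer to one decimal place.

Effective osmolality excludes urea (freely permeant across cell membranes):
2·Na + glucose/18
= 2·127 + 609/18
= 254 + 33.83
= 287.83 mOsm/kg

287.8 mOsm/kg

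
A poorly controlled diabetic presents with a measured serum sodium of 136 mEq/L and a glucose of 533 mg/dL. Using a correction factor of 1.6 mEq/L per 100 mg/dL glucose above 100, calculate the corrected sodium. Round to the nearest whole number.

Corrected Na = measured Na + 1.6 · (glucose − 100)/100
= 136 + 1.6 · (533 − 100)/100
= 136 + 6.9
= 142.9 mEq/L

143 mEq/L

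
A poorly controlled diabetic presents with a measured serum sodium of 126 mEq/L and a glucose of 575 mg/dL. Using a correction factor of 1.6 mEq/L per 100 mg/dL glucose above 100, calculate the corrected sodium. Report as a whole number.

134 mEq/L

Corrected Na = measured Na + 1.6 · (glucose − 100)/100
= 126 + 1.6 · (575 − 100)/100
= 126 + 7.6
= 133.6 mEq/L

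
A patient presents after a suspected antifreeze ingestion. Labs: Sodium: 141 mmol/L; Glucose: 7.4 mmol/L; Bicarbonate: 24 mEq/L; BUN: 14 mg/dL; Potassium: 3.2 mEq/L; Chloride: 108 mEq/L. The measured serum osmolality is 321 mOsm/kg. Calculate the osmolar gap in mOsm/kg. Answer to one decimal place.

26.6 mOsm/kg

Calculated osmolality = 2·Na + glucose + BUN/2.8
= 2·141 + 7.4 + 14/2.8
= 282 + 7.40 + 5
= 294.4 mOsm/kg ≈ 294.4 mOsm/kg
Osmolar gap = measured − calculated = 321 − 294.4 = 26.6 mOsm/kg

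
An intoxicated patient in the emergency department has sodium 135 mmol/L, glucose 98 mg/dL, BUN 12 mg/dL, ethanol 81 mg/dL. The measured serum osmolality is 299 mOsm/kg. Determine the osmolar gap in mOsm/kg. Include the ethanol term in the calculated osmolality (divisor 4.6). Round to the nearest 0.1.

Calculated osmolality = 2·Na + glucose/18 + BUN/2.8 + ethanol/4.6
= 2·135 + 98/18 + 12/2.8 + 81/4.6
= 270 + 5.44 + 4.29 + 17.61
= 297.34 mOsm/kg ≈ 297.3 mOsm/kg
Osmolar gap = measured − calculated = 299 − 297.3 = 1.7 mOsm/kg

1.7 mOsm/kg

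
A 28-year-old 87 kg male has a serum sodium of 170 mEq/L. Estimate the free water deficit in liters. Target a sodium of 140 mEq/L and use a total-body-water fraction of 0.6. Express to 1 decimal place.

11.2 L

TBW = 0.6 · 87 = 52.2 L
Free water deficit = TBW · (Na/140 − 1)
= 52.2 · (170/140 − 1)
= 52.2 · 0.2143
= 11.19 L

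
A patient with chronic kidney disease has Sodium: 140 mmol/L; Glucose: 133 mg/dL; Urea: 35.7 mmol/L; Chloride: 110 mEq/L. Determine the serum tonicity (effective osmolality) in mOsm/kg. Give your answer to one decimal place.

287.4 mOsm/kg

Effective osmolality excludes urea (freely permeant across cell membranes):
2·Na + glucose/18
= 2·140 + 133/18
= 280 + 7.39
= 287.39 mOsm/kg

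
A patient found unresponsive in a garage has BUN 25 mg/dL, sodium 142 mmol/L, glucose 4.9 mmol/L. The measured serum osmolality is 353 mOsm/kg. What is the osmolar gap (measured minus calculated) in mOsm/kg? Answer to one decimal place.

55.2 mOsm/kg

Calculated osmolality = 2·Na + glucose + BUN/2.8
= 2·142 + 4.9 + 25/2.8
= 284 + 4.90 + 8.93
= 297.83 mOsm/kg ≈ 297.8 mOsm/kg
Osmolar gap = measured − calculated = 353 − 297.8 = 55.2 mOsm/kg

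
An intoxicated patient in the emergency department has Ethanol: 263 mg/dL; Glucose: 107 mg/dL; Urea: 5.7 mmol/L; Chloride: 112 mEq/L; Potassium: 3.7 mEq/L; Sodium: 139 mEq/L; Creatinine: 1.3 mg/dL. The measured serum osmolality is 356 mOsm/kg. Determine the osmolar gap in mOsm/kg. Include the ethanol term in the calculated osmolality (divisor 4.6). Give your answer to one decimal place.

Calculated osmolality = 2·Na + glucose/18 + urea + ethanol/4.6
= 2·139 + 107/18 + 5.7 + 263/4.6
= 278 + 5.94 + 5.70 + 57.17
= 346.81 mOsm/kg ≈ 346.8 mOsm/kg
Osmolar gap = measured − calculated = 356 − 346.8 = 9.2 mOsm/kg

9.2 mOsm/kg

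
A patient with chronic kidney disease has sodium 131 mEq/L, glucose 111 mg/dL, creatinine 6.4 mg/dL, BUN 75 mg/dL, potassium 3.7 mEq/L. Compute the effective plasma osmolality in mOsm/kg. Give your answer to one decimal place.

Effective osmolality excludes urea (freely permeant across cell membranes):
2·Na + glucose/18
= 2·131 + 111/18
= 262 + 6.17
= 268.17 mOsm/kg

268.2 mOsm/kg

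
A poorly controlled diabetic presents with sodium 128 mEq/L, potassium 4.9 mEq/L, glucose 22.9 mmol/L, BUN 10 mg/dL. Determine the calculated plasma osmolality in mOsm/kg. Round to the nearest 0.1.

Calculated osmolality = 2·Na + glucose + BUN/2.8
= 2·128 + 22.9 + 10/2.8
= 256 + 22.90 + 3.57
= 282.47 mOsm/kg

282.5 mOsm/kg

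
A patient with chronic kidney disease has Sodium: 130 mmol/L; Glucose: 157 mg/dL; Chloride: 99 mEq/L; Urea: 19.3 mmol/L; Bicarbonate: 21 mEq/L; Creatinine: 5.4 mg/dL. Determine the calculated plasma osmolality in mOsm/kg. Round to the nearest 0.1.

Calculated osmolality = 2·Na + glucose/18 + urea
= 2·130 + 157/18 + 19.3
= 260 + 8.72 + 19.30
= 288.02 mOsm/kg

288.0 mOsm/kg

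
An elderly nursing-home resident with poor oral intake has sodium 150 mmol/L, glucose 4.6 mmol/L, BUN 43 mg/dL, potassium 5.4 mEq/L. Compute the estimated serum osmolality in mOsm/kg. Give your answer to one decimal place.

320.0 mOsm/kg

Calculated osmolality = 2·Na + glucose + BUN/2.8
= 2·150 + 4.6 + 43/2.8
= 300 + 4.60 + 15.36
= 319.96 mOsm/kg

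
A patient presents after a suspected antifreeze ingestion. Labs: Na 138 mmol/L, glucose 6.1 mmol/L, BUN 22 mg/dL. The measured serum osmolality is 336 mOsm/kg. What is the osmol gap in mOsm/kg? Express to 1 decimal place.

Calculated osmolality = 2·Na + glucose + BUN/2.8
= 2·138 + 6.1 + 22/2.8
= 276 + 6.10 + 7.86
= 289.96 mOsm/kg ≈ 290.0 mOsm/kg
Osmolar gap = measured − calculated = 336 − 290.0 = 46.0 mOsm/kg

46.0 mOsm/kg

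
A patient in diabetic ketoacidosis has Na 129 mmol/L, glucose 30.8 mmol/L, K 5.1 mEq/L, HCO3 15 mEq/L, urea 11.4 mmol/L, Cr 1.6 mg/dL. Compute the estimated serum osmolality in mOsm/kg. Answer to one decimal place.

300.2 mOsm/kg

Calculated osmolality = 2·Na + glucose + urea
= 2·129 + 30.8 + 11.4
= 258 + 30.80 + 11.40
= 300.2 mOsm/kg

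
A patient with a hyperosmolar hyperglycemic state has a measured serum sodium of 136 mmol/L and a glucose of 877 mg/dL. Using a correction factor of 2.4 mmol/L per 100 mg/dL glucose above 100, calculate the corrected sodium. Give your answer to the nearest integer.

Corrected Na = measured Na + 2.4 · (glucose − 100)/100
= 136 + 2.4 · (877 − 100)/100
= 136 + 18.6
= 154.6 mmol/L

155 mmol/L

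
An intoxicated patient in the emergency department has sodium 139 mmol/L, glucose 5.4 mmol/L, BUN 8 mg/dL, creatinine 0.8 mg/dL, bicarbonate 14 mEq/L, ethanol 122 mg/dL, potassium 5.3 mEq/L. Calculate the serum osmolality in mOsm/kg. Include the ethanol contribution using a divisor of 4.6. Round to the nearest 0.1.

Calculated osmolality = 2·Na + glucose + BUN/2.8 + ethanol/4.6
= 2·139 + 5.4 + 8/2.8 + 122/4.6
= 278 + 5.40 + 2.86 + 26.52
= 312.78 mOsm/kg

312.8 mOsm/kg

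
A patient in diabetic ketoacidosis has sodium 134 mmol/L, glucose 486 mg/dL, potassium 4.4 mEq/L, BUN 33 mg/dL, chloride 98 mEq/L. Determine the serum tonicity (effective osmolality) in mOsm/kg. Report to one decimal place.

295.0 mOsm/kg

Effective osmolality excludes urea (freely permeant across cell membranes):
2·Na + glucose/18
= 2·134 + 486/18
= 268 + 27
= 295 mOsm/kg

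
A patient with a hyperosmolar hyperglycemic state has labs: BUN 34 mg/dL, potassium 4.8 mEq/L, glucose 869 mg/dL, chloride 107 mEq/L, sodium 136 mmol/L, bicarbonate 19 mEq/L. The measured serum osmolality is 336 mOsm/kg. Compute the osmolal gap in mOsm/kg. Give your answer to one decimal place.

3.6 mOsm/kg

Calculated osmolality = 2·Na + glucose/18 + BUN/2.8
= 2·136 + 869/18 + 34/2.8
= 272 + 48.28 + 12.14
= 332.42 mOsm/kg ≈ 332.4 mOsm/kg
Osmolar gap = measured − calculated = 336 − 332.4 = 3.6 mOsm/kg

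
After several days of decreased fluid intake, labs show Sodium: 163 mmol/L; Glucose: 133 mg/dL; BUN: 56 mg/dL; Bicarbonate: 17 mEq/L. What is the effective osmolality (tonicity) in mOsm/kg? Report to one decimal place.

333.4 mOsm/kg

Effective osmolality excludes urea (freely permeant across cell membranes):
2·Na + glucose/18
= 2·163 + 133/18
= 326 + 7.39
= 333.39 mOsm/kg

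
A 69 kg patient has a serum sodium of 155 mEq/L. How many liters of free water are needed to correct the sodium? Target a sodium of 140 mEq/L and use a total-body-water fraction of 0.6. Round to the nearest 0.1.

TBW = 0.6 · 69 = 41.4 L
Free water deficit = TBW · (Na/140 − 1)
= 41.4 · (155/140 − 1)
= 41.4 · 0.1071
= 4.43 L

4.4 L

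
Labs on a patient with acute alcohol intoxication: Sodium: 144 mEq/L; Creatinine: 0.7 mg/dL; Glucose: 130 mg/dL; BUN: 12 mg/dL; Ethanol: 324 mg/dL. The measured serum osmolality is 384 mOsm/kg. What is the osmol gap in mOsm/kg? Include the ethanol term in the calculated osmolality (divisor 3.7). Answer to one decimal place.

-3.1 mOsm/kg

Calculated osmolality = 2·Na + glucose/18 + BUN/2.8 + ethanol/3.7
= 2·144 + 130/18 + 12/2.8 + 324/3.7
= 288 + 7.22 + 4.29 + 87.57
= 387.08 mOsm/kg ≈ 387.1 mOsm/kg
Osmolar gap = measured − calculated = 384 − 387.1 = -3.1 mOsm/kg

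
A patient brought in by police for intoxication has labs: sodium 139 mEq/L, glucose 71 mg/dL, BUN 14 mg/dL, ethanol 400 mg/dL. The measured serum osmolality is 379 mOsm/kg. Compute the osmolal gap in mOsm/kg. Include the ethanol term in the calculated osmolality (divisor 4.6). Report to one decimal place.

5.1 mOsm/kg

Calculated osmolality = 2·Na + glucose/18 + BUN/2.8 + ethanol/4.6
= 2·139 + 71/18 + 14/2.8 + 400/4.6
= 278 + 3.94 + 5 + 86.96
= 373.9 mOsm/kg ≈ 373.9 mOsm/kg
Osmolar gap = measured − calculated = 379 − 373.9 = 5.1 mOsm/kg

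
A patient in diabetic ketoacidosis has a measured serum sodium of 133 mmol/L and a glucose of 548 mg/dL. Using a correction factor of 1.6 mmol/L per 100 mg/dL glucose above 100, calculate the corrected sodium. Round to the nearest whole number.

140 mmol/L

Corrected Na = measured Na + 1.6 · (glucose − 100)/100
= 133 + 1.6 · (548 − 100)/100
= 133 + 7.2
= 140.2 mmol/L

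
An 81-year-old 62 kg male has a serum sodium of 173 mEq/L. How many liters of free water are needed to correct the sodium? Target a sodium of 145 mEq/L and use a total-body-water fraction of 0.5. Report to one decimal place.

6.0 L

TBW = 0.5 · 62 = 31 L
Free water deficit = TBW · (Na/145 − 1)
= 31 · (173/145 − 1)
= 31 · 0.1931
= 5.99 L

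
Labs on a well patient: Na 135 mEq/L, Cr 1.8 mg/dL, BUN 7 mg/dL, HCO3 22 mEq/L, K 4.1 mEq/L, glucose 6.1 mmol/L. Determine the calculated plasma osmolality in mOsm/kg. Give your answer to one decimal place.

Calculated osmolality = 2·Na + glucose + BUN/2.8
= 2·135 + 6.1 + 7/2.8
= 270 + 6.10 + 2.50
= 278.6 mOsm/kg

278.6 mOsm/kg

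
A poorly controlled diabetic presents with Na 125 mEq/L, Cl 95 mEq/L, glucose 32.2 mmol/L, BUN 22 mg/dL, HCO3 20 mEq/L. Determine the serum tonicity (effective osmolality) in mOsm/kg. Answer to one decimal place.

Effective osmolality excludes urea (freely permeant across cell membranes):
2·Na + glucose
= 2·125 + 32.2
= 250 + 32.2
= 282.2 mOsm/kg

282.2 mOsm/kg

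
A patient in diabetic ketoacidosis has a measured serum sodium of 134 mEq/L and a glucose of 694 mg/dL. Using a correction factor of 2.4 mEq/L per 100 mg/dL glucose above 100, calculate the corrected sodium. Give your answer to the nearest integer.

148 mEq/L

Corrected Na = measured Na + 2.4 · (glucose − 100)/100
= 134 + 2.4 · (694 − 100)/100
= 134 + 14.3
= 148.3 mEq/L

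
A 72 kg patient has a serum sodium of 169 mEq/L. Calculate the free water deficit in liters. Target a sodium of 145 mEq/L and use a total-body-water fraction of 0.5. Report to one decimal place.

TBW = 0.5 · 72 = 36 L
Free water deficit = TBW · (Na/145 − 1)
= 36 · (169/145 − 1)
= 36 · 0.1655
= 5.96 L

6.0 L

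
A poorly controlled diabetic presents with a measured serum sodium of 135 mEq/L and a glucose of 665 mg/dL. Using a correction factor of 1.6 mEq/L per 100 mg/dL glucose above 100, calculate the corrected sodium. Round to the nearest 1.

144 mEq/L

Corrected Na = measured Na + 1.6 · (glucose − 100)/100
= 135 + 1.6 · (665 − 100)/100
= 135 + 9
= 144 mEq/L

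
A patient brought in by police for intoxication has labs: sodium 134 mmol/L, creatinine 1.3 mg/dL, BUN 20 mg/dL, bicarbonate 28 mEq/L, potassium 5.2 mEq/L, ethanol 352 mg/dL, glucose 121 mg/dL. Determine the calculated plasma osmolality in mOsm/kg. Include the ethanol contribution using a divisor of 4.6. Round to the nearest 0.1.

358.4 mOsm/kg

Calculated osmolality = 2·Na + glucose/18 + BUN/2.8 + ethanol/4.6
= 2·134 + 121/18 + 20/2.8 + 352/4.6
= 268 + 6.72 + 7.14 + 76.52
= 358.38 mOsm/kg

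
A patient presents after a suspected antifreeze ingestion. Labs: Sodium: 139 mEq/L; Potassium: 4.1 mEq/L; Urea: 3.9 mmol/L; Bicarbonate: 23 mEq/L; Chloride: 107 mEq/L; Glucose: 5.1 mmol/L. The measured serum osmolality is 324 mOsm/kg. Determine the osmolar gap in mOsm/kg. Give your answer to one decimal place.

Calculated osmolality = 2·Na + glucose + urea
= 2·139 + 5.1 + 3.9
= 278 + 5.10 + 3.90
= 287 mOsm/kg ≈ 287.0 mOsm/kg
Osmolar gap = measured − calculated = 324 − 287.0 = 37.0 mOsm/kg

37.0 mOsm/kg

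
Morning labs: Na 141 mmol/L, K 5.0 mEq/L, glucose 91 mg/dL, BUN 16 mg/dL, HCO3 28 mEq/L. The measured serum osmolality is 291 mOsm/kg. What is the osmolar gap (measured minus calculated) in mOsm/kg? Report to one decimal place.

Calculated osmolality = 2·Na + glucose/18 + BUN/2.8
= 2·141 + 91/18 + 16/2.8
= 282 + 5.06 + 5.71
= 292.77 mOsm/kg ≈ 292.8 mOsm/kg
Osmolar gap = measured − calculated = 291 − 292.8 = -1.8 mOsm/kg

-1.8 mOsm/kg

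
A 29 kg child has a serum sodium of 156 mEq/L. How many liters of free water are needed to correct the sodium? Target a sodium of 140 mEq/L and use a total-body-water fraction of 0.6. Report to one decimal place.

2.0 L

TBW = 0.6 · 29 = 17.4 L
Free water deficit = TBW · (Na/140 − 1)
= 17.4 · (156/140 − 1)
= 17.4 · 0.1143
= 1.99 L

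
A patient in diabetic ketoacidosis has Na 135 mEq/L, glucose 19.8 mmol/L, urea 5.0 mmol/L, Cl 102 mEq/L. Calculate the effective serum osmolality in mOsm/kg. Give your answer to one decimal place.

289.8 mOsm/kg

Effective osmolality excludes urea (freely permeant across cell membranes):
2·Na + glucose
= 2·135 + 19.8
= 270 + 19.8
= 289.8 mOsm/kg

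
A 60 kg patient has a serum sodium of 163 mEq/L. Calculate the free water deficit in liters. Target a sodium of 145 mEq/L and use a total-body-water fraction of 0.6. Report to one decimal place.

4.5 L

TBW = 0.6 · 60 = 36 L
Free water deficit = TBW · (Na/145 − 1)
= 36 · (163/145 − 1)
= 36 · 0.1241
= 4.47 L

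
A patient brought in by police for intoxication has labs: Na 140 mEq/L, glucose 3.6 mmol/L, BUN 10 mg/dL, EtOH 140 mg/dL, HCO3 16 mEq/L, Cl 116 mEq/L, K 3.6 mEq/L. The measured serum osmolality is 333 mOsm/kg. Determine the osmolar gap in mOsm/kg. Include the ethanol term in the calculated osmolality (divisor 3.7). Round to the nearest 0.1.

Calculated osmolality = 2·Na + glucose + BUN/2.8 + ethanol/3.7
= 2·140 + 3.6 + 10/2.8 + 140/3.7
= 280 + 3.60 + 3.57 + 37.84
= 325.01 mOsm/kg ≈ 325.0 mOsm/kg
Osmolar gap = measured − calculated = 333 − 325.0 = 8.0 mOsm/kg

8.0 mOsm/kg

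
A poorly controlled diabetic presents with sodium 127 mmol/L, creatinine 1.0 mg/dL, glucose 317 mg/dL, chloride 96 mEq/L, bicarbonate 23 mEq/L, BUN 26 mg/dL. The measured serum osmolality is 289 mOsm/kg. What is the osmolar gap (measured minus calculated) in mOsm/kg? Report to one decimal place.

Calculated osmolality = 2·Na + glucose/18 + BUN/2.8
= 2·127 + 317/18 + 26/2.8
= 254 + 17.61 + 9.29
= 280.9 mOsm/kg ≈ 280.9 mOsm/kg
Osmolar gap = measured − calculated = 289 − 280.9 = 8.1 mOsm/kg

8.1 mOsm/kg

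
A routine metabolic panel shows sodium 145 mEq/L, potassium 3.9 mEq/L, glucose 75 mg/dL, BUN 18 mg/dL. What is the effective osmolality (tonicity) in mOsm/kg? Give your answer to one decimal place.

294.2 mOsm/kg

Effective osmolality excludes urea (freely permeant across cell membranes):
2·Na + glucose/18
= 2·145 + 75/18
= 290 + 4.17
= 294.17 mOsm/kg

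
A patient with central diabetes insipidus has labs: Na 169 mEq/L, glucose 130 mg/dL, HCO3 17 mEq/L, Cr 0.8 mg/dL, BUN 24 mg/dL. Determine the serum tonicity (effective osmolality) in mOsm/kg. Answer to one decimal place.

Effective osmolality excludes urea (freely permeant across cell membranes):
2·Na + glucose/18
= 2·169 + 130/18
= 338 + 7.22
= 345.22 mOsm/kg

345.2 mOsm/kg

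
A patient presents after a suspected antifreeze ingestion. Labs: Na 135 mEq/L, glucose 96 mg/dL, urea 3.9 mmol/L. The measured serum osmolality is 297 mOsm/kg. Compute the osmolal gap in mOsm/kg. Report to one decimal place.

Calculated osmolality = 2·Na + glucose/18 + urea
= 2·135 + 96/18 + 3.9
= 270 + 5.33 + 3.90
= 279.23 mOsm/kg ≈ 279.2 mOsm/kg
Osmolar gap = measured − calculated = 297 − 279.2 = 17.8 mOsm/kg

17.8 mOsm/kg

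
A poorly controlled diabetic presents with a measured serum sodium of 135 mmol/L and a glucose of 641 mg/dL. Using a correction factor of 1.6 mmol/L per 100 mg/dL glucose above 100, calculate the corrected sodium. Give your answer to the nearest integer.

Corrected Na = measured Na + 1.6 · (glucose − 100)/100
= 135 + 1.6 · (641 − 100)/100
= 135 + 8.7
= 143.7 mmol/L

144 mmol/L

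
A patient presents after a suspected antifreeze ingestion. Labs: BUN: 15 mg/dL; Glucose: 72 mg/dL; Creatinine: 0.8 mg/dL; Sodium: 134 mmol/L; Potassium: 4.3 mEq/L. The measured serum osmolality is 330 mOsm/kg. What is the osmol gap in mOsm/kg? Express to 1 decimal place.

52.6 mOsm/kg

Calculated osmolality = 2·Na + glucose/18 + BUN/2.8
= 2·134 + 72/18 + 15/2.8
= 268 + 4 + 5.36
= 277.36 mOsm/kg ≈ 277.4 mOsm/kg
Osmolar gap = measured − calculated = 330 − 277.4 = 52.6 mOsm/kg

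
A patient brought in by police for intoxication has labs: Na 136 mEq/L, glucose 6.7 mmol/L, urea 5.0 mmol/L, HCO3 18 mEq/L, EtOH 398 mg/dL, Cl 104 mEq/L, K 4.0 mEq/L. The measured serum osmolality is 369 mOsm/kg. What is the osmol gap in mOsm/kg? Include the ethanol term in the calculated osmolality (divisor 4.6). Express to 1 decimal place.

-1.2 mOsm/kg

Calculated osmolality = 2·Na + glucose + urea + ethanol/4.6
= 2·136 + 6.7 + 5 + 398/4.6
= 272 + 6.70 + 5 + 86.52
= 370.22 mOsm/kg ≈ 370.2 mOsm/kg
Osmolar gap = measured − calculated = 369 − 370.2 = -1.2 mOsm/kg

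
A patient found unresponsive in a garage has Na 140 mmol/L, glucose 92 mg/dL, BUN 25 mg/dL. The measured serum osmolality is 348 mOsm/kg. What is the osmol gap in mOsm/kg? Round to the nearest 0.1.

Calculated osmolality = 2·Na + glucose/18 + BUN/2.8
= 2·140 + 92/18 + 25/2.8
= 280 + 5.11 + 8.93
= 294.04 mOsm/kg ≈ 294.0 mOsm/kg
Osmolar gap = measured − calculated = 348 − 294.0 = 54.0 mOsm/kg

54.0 mOsm/kg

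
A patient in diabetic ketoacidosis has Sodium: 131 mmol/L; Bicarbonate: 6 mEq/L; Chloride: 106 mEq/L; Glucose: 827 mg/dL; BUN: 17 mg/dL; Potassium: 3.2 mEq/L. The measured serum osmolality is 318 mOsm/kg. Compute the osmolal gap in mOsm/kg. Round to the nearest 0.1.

4.0 mOsm/kg

Calculated osmolality = 2·Na + glucose/18 + BUN/2.8
= 2·131 + 827/18 + 17/2.8
= 262 + 45.94 + 6.07
= 314.01 mOsm/kg ≈ 314.0 mOsm/kg
Osmolar gap = measured − calculated = 318 − 314.0 = 4.0 mOsm/kg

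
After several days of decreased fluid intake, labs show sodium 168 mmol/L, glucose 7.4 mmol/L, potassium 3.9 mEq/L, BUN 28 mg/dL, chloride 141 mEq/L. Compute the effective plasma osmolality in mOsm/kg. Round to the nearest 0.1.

343.4 mOsm/kg

Effective osmolality excludes urea (freely permeant across cell membranes):
2·Na + glucose
= 2·168 + 7.4
= 336 + 7.4
= 343.4 mOsm/kg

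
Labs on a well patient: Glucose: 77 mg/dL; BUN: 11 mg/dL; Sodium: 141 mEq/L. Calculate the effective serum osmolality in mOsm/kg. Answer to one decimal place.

Effective osmolality excludes urea (freely permeant across cell membranes):
2·Na + glucose/18
= 2·141 + 77/18
= 282 + 4.28
= 286.28 mOsm/kg

286.3 mOsm/kg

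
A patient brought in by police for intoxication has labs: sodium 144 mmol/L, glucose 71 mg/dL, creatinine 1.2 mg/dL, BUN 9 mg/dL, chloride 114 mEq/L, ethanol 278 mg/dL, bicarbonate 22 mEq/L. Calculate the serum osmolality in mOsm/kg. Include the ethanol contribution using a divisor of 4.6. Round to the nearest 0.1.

Calculated osmolality = 2·Na + glucose/18 + BUN/2.8 + ethanol/4.6
= 2·144 + 71/18 + 9/2.8 + 278/4.6
= 288 + 3.94 + 3.21 + 60.43
= 355.58 mOsm/kg

355.6 mOsm/kg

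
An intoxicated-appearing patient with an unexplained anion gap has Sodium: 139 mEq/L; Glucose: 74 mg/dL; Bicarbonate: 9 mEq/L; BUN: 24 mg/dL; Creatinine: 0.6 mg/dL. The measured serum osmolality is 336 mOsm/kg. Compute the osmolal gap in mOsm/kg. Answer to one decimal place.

Calculated osmolality = 2·Na + glucose/18 + BUN/2.8
= 2·139 + 74/18 + 24/2.8
= 278 + 4.11 + 8.57
= 290.68 mOsm/kg ≈ 290.7 mOsm/kg
Osmolar gap = measured − calculated = 336 − 290.7 = 45.3 mOsm/kg

45.3 mOsm/kg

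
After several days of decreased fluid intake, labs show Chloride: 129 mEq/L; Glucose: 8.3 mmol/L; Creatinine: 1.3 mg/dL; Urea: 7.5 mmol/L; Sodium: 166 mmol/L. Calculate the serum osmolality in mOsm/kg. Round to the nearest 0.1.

Calculated osmolality = 2·Na + glucose + urea
= 2·166 + 8.3 + 7.5
= 332 + 8.30 + 7.50
= 347.8 mOsm/kg

347.8 mOsm/kg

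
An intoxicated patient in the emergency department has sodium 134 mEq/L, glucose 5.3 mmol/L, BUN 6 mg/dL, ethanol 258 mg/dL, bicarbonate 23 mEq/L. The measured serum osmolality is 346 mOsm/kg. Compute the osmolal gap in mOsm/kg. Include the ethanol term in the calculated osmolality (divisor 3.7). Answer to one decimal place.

Calculated osmolality = 2·Na + glucose + BUN/2.8 + ethanol/3.7
= 2·134 + 5.3 + 6/2.8 + 258/3.7
= 268 + 5.30 + 2.14 + 69.73
= 345.17 mOsm/kg ≈ 345.2 mOsm/kg
Osmolar gap = measured − calculated = 346 − 345.2 = 0.8 mOsm/kg

0.8 mOsm/kg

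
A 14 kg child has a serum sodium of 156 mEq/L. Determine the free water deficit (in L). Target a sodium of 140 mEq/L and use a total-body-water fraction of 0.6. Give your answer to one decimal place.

TBW = 0.6 · 14 = 8.4 L
Free water deficit = TBW · (Na/140 − 1)
= 8.4 · (156/140 − 1)
= 8.4 · 0.1143
= 0.96 L

1.0 L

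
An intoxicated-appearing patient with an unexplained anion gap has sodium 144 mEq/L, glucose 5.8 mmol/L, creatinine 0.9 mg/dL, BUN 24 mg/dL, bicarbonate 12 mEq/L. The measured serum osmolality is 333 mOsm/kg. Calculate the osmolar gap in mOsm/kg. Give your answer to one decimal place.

Calculated osmolality = 2·Na + glucose + BUN/2.8
= 2·144 + 5.8 + 24/2.8
= 288 + 5.80 + 8.57
= 302.37 mOsm/kg ≈ 302.4 mOsm/kg
Osmolar gap = measured − calculated = 333 − 302.4 = 30.6 mOsm/kg

30.6 mOsm/kg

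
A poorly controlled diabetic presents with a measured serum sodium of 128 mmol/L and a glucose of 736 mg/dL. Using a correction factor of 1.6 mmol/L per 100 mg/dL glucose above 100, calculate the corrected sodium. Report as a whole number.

Corrected Na = measured Na + 1.6 · (glucose − 100)/100
= 128 + 1.6 · (736 − 100)/100
= 128 + 10.2
= 138.2 mmol/L

138 mmol/L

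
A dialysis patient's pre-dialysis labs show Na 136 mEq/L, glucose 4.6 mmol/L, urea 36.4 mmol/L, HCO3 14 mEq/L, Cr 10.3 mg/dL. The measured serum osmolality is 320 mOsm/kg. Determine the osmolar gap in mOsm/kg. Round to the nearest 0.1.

Calculated osmolality = 2·Na + glucose + urea
= 2·136 + 4.6 + 36.4
= 272 + 4.60 + 36.40
= 313 mOsm/kg ≈ 313.0 mOsm/kg
Osmolar gap = measured − calculated = 320 − 313.0 = 7.0 mOsm/kg

7.0 mOsm/kg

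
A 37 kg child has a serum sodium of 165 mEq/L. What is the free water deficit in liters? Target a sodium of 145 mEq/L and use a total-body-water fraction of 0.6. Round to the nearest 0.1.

3.1 L

TBW = 0.6 · 37 = 22.2 L
Free water deficit = TBW · (Na/145 − 1)
= 22.2 · (165/145 − 1)
= 22.2 · 0.1379
= 3.06 L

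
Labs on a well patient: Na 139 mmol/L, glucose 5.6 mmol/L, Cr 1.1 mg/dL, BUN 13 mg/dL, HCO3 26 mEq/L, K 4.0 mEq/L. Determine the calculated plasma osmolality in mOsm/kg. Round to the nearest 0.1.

288.2 mOsm/kg

Calculated osmolality = 2·Na + glucose + BUN/2.8
= 2·139 + 5.6 + 13/2.8
= 278 + 5.60 + 4.64
= 288.24 mOsm/kg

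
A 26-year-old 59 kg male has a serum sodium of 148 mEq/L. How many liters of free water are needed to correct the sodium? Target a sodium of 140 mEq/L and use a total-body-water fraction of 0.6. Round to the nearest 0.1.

TBW = 0.6 · 59 = 35.4 L
Free water deficit = TBW · (Na/140 − 1)
= 35.4 · (148/140 − 1)
= 35.4 · 0.0571
= 2.02 L

2.0 L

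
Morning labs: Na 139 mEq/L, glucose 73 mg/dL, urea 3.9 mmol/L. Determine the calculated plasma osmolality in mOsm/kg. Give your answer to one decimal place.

286.0 mOsm/kg

Calculated osmolality = 2·Na + glucose/18 + urea
= 2·139 + 73/18 + 3.9
= 278 + 4.06 + 3.90
= 285.96 mOsm/kg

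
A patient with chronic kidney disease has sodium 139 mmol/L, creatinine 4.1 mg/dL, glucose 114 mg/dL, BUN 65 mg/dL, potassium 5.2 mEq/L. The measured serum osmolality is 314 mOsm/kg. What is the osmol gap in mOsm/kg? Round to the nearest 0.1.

Calculated osmolality = 2·Na + glucose/18 + BUN/2.8
= 2·139 + 114/18 + 65/2.8
= 278 + 6.33 + 23.21
= 307.54 mOsm/kg ≈ 307.5 mOsm/kg
Osmolar gap = measured − calculated = 314 − 307.5 = 6.5 mOsm/kg

6.5 mOsm/kg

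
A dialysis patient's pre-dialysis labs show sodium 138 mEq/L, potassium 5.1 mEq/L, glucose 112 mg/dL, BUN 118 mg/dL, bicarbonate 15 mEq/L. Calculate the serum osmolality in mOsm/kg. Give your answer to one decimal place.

Calculated osmolality = 2·Na + glucose/18 + BUN/2.8
= 2·138 + 112/18 + 118/2.8
= 276 + 6.22 + 42.14
= 324.36 mOsm/kg

324.4 mOsm/kg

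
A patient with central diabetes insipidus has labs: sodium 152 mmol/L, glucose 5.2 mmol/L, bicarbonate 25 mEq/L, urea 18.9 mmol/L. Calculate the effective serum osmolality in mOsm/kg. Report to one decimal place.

309.2 mOsm/kg

Effective osmolality excludes urea (freely permeant across cell membranes):
2·Na + glucose
= 2·152 + 5.2
= 304 + 5.2
= 309.2 mOsm/kg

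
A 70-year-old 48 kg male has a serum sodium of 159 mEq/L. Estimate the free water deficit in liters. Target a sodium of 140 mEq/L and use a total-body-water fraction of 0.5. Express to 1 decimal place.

TBW = 0.5 · 48 = 24 L
Free water deficit = TBW · (Na/140 − 1)
= 24 · (159/140 − 1)
= 24 · 0.1357
= 3.26 L

3.3 L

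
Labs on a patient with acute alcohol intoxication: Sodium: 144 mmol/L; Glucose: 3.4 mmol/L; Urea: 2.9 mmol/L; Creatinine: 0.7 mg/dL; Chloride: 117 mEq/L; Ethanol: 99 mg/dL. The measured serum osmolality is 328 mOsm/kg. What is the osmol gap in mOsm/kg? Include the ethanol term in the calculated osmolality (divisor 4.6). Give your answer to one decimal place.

Calculated osmolality = 2·Na + glucose + urea + ethanol/4.6
= 2·144 + 3.4 + 2.9 + 99/4.6
= 288 + 3.40 + 2.90 + 21.52
= 315.82 mOsm/kg ≈ 315.8 mOsm/kg
Osmolar gap = measured − calculated = 328 − 315.8 = 12.2 mOsm/kg

12.2 mOsm/kg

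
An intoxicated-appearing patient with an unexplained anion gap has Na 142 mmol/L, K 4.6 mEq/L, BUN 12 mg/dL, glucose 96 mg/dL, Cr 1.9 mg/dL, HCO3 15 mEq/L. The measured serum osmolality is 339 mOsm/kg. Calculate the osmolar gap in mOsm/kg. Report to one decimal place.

Calculated osmolality = 2·Na + glucose/18 + BUN/2.8
= 2·142 + 96/18 + 12/2.8
= 284 + 5.33 + 4.29
= 293.62 mOsm/kg ≈ 293.6 mOsm/kg
Osmolar gap = measured − calculated = 339 − 293.6 = 45.4 mOsm/kg

45.4 mOsm/kg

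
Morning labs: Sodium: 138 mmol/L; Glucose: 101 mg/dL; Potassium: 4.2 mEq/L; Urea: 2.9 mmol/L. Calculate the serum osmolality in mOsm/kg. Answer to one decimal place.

284.5 mOsm/kg

Calculated osmolality = 2·Na + glucose/18 + urea
= 2·138 + 101/18 + 2.9
= 276 + 5.61 + 2.90
= 284.51 mOsm/kg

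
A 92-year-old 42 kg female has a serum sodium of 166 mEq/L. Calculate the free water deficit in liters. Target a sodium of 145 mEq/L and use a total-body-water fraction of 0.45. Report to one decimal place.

2.7 L

TBW = 0.45 · 42 = 18.9 L
Free water deficit = TBW · (Na/145 − 1)
= 18.9 · (166/145 − 1)
= 18.9 · 0.1448
= 2.74 L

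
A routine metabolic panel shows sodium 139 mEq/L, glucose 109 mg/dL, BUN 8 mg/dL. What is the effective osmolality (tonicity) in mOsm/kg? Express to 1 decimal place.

284.1 mOsm/kg

Effective osmolality excludes urea (freely permeant across cell membranes):
2·Na + glucose/18
= 2·139 + 109/18
= 278 + 6.06
= 284.06 mOsm/kg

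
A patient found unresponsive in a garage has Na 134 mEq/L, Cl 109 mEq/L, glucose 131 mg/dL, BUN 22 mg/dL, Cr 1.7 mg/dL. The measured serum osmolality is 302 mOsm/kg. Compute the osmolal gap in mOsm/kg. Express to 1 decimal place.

18.9 mOsm/kg

Calculated osmolality = 2·Na + glucose/18 + BUN/2.8
= 2·134 + 131/18 + 22/2.8
= 268 + 7.28 + 7.86
= 283.14 mOsm/kg ≈ 283.1 mOsm/kg
Osmolar gap = measured − calculated = 302 − 283.1 = 18.9 mOsm/kg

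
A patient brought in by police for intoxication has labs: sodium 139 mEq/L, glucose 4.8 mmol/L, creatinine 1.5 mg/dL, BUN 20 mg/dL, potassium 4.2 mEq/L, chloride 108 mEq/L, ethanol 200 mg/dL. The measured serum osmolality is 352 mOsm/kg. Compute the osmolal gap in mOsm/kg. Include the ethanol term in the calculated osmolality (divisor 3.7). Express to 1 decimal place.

Calculated osmolality = 2·Na + glucose + BUN/2.8 + ethanol/3.7
= 2·139 + 4.8 + 20/2.8 + 200/3.7
= 278 + 4.80 + 7.14 + 54.05
= 343.99 mOsm/kg ≈ 344.0 mOsm/kg
Osmolar gap = measured − calculated = 352 − 344.0 = 8.0 mOsm/kg

8.0 mOsm/kg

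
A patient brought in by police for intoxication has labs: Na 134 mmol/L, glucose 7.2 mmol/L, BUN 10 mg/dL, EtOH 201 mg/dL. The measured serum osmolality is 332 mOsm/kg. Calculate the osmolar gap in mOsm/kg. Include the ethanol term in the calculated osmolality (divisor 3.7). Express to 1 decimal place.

-1.1 mOsm/kg

Calculated osmolality = 2·Na + glucose + BUN/2.8 + ethanol/3.7
= 2·134 + 7.2 + 10/2.8 + 201/3.7
= 268 + 7.20 + 3.57 + 54.32
= 333.09 mOsm/kg ≈ 333.1 mOsm/kg
Osmolar gap = measured − calculated = 332 − 333.1 = -1.1 mOsm/kg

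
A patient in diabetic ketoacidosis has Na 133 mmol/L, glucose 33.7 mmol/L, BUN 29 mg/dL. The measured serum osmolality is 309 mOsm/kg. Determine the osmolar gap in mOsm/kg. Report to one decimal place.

-1.1 mOsm/kg

Calculated osmolality = 2·Na + glucose + BUN/2.8
= 2·133 + 33.7 + 29/2.8
= 266 + 33.70 + 10.36
= 310.06 mOsm/kg ≈ 310.1 mOsm/kg
Osmolar gap = measured − calculated = 309 − 310.1 = -1.1 mOsm/kg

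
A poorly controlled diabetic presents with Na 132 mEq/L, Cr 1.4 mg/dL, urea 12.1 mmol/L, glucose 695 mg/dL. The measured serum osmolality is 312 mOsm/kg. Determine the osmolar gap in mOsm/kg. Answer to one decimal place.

Calculated osmolality = 2·Na + glucose/18 + urea
= 2·132 + 695/18 + 12.1
= 264 + 38.61 + 12.10
= 314.71 mOsm/kg ≈ 314.7 mOsm/kg
Osmolar gap = measured − calculated = 312 − 314.7 = -2.7 mOsm/kg

-2.7 mOsm/kg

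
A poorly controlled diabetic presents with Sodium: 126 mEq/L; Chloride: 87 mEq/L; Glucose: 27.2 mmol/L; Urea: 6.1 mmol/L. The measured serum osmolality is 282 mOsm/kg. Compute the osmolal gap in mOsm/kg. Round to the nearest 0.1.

Calculated osmolality = 2·Na + glucose + urea
= 2·126 + 27.2 + 6.1
= 252 + 27.20 + 6.10
= 285.3 mOsm/kg ≈ 285.3 mOsm/kg
Osmolar gap = measured − calculated = 282 − 285.3 = -3.3 mOsm/kg

-3.3 mOsm/kg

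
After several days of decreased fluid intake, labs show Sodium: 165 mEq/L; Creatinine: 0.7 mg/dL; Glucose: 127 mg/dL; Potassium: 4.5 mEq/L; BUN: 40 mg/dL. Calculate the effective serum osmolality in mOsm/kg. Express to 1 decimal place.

Effective osmolality excludes urea (freely permeant across cell membranes):
2·Na + glucose/18
= 2·165 + 127/18
= 330 + 7.06
= 337.06 mOsm/kg

337.1 mOsm/kg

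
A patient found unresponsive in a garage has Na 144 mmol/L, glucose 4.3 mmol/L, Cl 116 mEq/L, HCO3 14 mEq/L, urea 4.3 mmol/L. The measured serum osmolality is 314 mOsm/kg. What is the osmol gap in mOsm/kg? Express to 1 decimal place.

Calculated osmolality = 2·Na + glucose + urea
= 2·144 + 4.3 + 4.3
= 288 + 4.30 + 4.30
= 296.6 mOsm/kg ≈ 296.6 mOsm/kg
Osmolar gap = measured − calculated = 314 − 296.6 = 17.4 mOsm/kg

17.4 mOsm/kg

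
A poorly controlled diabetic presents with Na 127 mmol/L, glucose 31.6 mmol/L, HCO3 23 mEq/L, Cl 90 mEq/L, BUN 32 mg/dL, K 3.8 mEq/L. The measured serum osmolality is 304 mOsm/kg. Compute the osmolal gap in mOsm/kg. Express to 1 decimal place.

7.0 mOsm/kg

Calculated osmolality = 2·Na + glucose + BUN/2.8
= 2·127 + 31.6 + 32/2.8
= 254 + 31.60 + 11.43
= 297.03 mOsm/kg ≈ 297.0 mOsm/kg
Osmolar gap = measured − calculated = 304 − 297.0 = 7.0 mOsm/kg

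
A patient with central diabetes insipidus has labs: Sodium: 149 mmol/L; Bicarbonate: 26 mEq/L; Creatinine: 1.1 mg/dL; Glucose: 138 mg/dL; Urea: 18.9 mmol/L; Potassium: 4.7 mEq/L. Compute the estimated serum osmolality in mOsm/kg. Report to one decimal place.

Calculated osmolality = 2·Na + glucose/18 + urea
= 2·149 + 138/18 + 18.9
= 298 + 7.67 + 18.90
= 324.57 mOsm/kg

324.6 mOsm/kg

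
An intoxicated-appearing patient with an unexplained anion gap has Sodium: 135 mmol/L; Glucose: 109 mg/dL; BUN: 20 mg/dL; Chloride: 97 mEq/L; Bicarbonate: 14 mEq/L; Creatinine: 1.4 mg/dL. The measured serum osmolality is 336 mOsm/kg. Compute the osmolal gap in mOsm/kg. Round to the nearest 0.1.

Calculated osmolality = 2·Na + glucose/18 + BUN/2.8
= 2·135 + 109/18 + 20/2.8
= 270 + 6.06 + 7.14
= 283.2 mOsm/kg ≈ 283.2 mOsm/kg
Osmolar gap = measured − calculated = 336 − 283.2 = 52.8 mOsm/kg

52.8 mOsm/kg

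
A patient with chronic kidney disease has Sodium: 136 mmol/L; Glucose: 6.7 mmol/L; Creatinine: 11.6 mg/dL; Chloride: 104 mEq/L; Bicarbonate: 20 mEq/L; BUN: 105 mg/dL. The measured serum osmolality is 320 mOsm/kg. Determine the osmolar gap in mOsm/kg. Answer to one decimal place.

Calculated osmolality = 2·Na + glucose + BUN/2.8
= 2·136 + 6.7 + 105/2.8
= 272 + 6.70 + 37.50
= 316.2 mOsm/kg ≈ 316.2 mOsm/kg
Osmolar gap = measured − calculated = 320 − 316.2 = 3.8 mOsm/kg

3.8 mOsm/kg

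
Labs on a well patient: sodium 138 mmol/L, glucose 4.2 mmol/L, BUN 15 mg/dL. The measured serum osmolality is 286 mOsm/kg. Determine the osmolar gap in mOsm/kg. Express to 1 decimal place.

Calculated osmolality = 2·Na + glucose + BUN/2.8
= 2·138 + 4.2 + 15/2.8
= 276 + 4.20 + 5.36
= 285.56 mOsm/kg ≈ 285.6 mOsm/kg
Osmolar gap = measured − calculated = 286 − 285.6 = 0.4 mOsm/kg

0.4 mOsm/kg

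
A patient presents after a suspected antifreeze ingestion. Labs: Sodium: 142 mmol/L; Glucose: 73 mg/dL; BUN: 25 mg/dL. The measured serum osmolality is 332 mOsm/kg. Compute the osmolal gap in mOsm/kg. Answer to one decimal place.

Calculated osmolality = 2·Na + glucose/18 + BUN/2.8
= 2·142 + 73/18 + 25/2.8
= 284 + 4.06 + 8.93
= 296.99 mOsm/kg ≈ 297.0 mOsm/kg
Osmolar gap = measured − calculated = 332 − 297.0 = 35.0 mOsm/kg

35.0 mOsm/kg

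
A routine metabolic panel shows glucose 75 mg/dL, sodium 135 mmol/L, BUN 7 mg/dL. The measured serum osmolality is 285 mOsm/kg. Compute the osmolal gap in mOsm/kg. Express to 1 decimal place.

8.3 mOsm/kg

Calculated osmolality = 2·Na + glucose/18 + BUN/2.8
= 2·135 + 75/18 + 7/2.8
= 270 + 4.17 + 2.50
= 276.67 mOsm/kg ≈ 276.7 mOsm/kg
Osmolar gap = measured − calculated = 285 − 276.7 = 8.3 mOsm/kg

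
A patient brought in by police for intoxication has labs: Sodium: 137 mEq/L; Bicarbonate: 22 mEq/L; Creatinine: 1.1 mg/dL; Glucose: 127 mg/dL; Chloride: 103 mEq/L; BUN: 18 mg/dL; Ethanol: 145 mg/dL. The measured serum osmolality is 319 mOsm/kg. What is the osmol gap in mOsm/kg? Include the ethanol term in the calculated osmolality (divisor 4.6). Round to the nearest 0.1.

0.0 mOsm/kg

Calculated osmolality = 2·Na + glucose/18 + BUN/2.8 + ethanol/4.6
= 2·137 + 127/18 + 18/2.8 + 145/4.6
= 274 + 7.06 + 6.43 + 31.52
= 319.01 mOsm/kg ≈ 319.0 mOsm/kg
Osmolar gap = measured − calculated = 319 − 319.0 = 0.0 mOsm/kg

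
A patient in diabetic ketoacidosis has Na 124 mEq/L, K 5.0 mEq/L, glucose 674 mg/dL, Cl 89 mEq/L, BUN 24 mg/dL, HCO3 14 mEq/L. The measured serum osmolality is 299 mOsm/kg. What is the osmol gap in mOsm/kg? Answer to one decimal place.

5.0 mOsm/kg

Calculated osmolality = 2·Na + glucose/18 + BUN/2.8
= 2·124 + 674/18 + 24/2.8
= 248 + 37.44 + 8.57
= 294.01 mOsm/kg ≈ 294.0 mOsm/kg
Osmolar gap = measured − calculated = 299 − 294.0 = 5.0 mOsm/kg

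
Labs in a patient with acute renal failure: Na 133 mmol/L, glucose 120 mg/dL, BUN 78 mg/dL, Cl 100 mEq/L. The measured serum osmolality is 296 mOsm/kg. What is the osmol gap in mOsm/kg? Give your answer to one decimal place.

-4.5 mOsm/kg

Calculated osmolality = 2·Na + glucose/18 + BUN/2.8
= 2·133 + 120/18 + 78/2.8
= 266 + 6.67 + 27.86
= 300.53 mOsm/kg ≈ 300.5 mOsm/kg
Osmolar gap = measured − calculated = 296 − 300.5 = -4.5 mOsm/kg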